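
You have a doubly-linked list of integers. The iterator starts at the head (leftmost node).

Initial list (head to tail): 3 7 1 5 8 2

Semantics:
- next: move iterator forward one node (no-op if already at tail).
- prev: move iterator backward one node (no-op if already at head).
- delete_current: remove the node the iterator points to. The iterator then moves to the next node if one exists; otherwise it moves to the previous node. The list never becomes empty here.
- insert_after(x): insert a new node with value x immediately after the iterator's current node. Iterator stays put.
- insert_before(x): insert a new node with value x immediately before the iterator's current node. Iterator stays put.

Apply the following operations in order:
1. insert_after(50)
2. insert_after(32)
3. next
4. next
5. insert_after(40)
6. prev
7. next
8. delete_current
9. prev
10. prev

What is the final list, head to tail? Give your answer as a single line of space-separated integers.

Answer: 3 32 40 7 1 5 8 2

Derivation:
After 1 (insert_after(50)): list=[3, 50, 7, 1, 5, 8, 2] cursor@3
After 2 (insert_after(32)): list=[3, 32, 50, 7, 1, 5, 8, 2] cursor@3
After 3 (next): list=[3, 32, 50, 7, 1, 5, 8, 2] cursor@32
After 4 (next): list=[3, 32, 50, 7, 1, 5, 8, 2] cursor@50
After 5 (insert_after(40)): list=[3, 32, 50, 40, 7, 1, 5, 8, 2] cursor@50
After 6 (prev): list=[3, 32, 50, 40, 7, 1, 5, 8, 2] cursor@32
After 7 (next): list=[3, 32, 50, 40, 7, 1, 5, 8, 2] cursor@50
After 8 (delete_current): list=[3, 32, 40, 7, 1, 5, 8, 2] cursor@40
After 9 (prev): list=[3, 32, 40, 7, 1, 5, 8, 2] cursor@32
After 10 (prev): list=[3, 32, 40, 7, 1, 5, 8, 2] cursor@3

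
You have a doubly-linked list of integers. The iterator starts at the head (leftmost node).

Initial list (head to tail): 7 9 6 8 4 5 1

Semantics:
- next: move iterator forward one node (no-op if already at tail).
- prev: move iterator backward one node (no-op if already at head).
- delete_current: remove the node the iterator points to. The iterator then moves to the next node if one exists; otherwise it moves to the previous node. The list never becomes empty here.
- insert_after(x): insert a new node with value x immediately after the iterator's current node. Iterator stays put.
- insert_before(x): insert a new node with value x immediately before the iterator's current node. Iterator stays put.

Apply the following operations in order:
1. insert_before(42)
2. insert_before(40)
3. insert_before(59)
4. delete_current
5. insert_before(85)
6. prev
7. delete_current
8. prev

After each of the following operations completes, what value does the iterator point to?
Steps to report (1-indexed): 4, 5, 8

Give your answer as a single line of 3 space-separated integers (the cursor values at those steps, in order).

Answer: 9 9 59

Derivation:
After 1 (insert_before(42)): list=[42, 7, 9, 6, 8, 4, 5, 1] cursor@7
After 2 (insert_before(40)): list=[42, 40, 7, 9, 6, 8, 4, 5, 1] cursor@7
After 3 (insert_before(59)): list=[42, 40, 59, 7, 9, 6, 8, 4, 5, 1] cursor@7
After 4 (delete_current): list=[42, 40, 59, 9, 6, 8, 4, 5, 1] cursor@9
After 5 (insert_before(85)): list=[42, 40, 59, 85, 9, 6, 8, 4, 5, 1] cursor@9
After 6 (prev): list=[42, 40, 59, 85, 9, 6, 8, 4, 5, 1] cursor@85
After 7 (delete_current): list=[42, 40, 59, 9, 6, 8, 4, 5, 1] cursor@9
After 8 (prev): list=[42, 40, 59, 9, 6, 8, 4, 5, 1] cursor@59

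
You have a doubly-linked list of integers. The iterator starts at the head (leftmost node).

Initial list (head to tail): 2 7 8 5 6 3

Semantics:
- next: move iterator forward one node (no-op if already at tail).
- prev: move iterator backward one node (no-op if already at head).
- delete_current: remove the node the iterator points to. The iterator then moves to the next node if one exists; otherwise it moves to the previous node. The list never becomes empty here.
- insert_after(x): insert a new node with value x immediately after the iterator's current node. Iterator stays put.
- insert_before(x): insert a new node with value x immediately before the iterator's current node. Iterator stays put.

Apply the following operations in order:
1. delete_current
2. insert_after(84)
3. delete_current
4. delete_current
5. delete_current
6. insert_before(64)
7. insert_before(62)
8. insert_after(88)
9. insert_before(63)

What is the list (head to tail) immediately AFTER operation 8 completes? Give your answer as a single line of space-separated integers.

Answer: 64 62 5 88 6 3

Derivation:
After 1 (delete_current): list=[7, 8, 5, 6, 3] cursor@7
After 2 (insert_after(84)): list=[7, 84, 8, 5, 6, 3] cursor@7
After 3 (delete_current): list=[84, 8, 5, 6, 3] cursor@84
After 4 (delete_current): list=[8, 5, 6, 3] cursor@8
After 5 (delete_current): list=[5, 6, 3] cursor@5
After 6 (insert_before(64)): list=[64, 5, 6, 3] cursor@5
After 7 (insert_before(62)): list=[64, 62, 5, 6, 3] cursor@5
After 8 (insert_after(88)): list=[64, 62, 5, 88, 6, 3] cursor@5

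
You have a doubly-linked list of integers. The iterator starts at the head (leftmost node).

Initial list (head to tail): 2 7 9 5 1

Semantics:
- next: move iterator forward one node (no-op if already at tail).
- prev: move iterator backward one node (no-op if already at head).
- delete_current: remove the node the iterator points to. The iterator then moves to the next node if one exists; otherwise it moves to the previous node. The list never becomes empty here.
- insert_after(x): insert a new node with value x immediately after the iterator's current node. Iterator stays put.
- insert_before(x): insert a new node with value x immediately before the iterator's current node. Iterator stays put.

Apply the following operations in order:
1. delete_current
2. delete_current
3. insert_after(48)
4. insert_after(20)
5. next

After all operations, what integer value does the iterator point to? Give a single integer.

After 1 (delete_current): list=[7, 9, 5, 1] cursor@7
After 2 (delete_current): list=[9, 5, 1] cursor@9
After 3 (insert_after(48)): list=[9, 48, 5, 1] cursor@9
After 4 (insert_after(20)): list=[9, 20, 48, 5, 1] cursor@9
After 5 (next): list=[9, 20, 48, 5, 1] cursor@20

Answer: 20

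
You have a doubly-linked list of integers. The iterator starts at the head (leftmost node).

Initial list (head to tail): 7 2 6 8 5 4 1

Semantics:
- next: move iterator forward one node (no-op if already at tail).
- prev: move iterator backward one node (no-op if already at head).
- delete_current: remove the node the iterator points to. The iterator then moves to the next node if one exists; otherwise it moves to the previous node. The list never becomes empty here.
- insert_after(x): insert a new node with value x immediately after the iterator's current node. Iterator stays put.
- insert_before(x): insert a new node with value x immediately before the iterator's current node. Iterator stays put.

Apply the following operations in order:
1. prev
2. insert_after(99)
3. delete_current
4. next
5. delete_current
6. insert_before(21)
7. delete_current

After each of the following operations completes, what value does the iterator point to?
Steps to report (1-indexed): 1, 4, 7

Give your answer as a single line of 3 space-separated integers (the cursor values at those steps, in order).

After 1 (prev): list=[7, 2, 6, 8, 5, 4, 1] cursor@7
After 2 (insert_after(99)): list=[7, 99, 2, 6, 8, 5, 4, 1] cursor@7
After 3 (delete_current): list=[99, 2, 6, 8, 5, 4, 1] cursor@99
After 4 (next): list=[99, 2, 6, 8, 5, 4, 1] cursor@2
After 5 (delete_current): list=[99, 6, 8, 5, 4, 1] cursor@6
After 6 (insert_before(21)): list=[99, 21, 6, 8, 5, 4, 1] cursor@6
After 7 (delete_current): list=[99, 21, 8, 5, 4, 1] cursor@8

Answer: 7 2 8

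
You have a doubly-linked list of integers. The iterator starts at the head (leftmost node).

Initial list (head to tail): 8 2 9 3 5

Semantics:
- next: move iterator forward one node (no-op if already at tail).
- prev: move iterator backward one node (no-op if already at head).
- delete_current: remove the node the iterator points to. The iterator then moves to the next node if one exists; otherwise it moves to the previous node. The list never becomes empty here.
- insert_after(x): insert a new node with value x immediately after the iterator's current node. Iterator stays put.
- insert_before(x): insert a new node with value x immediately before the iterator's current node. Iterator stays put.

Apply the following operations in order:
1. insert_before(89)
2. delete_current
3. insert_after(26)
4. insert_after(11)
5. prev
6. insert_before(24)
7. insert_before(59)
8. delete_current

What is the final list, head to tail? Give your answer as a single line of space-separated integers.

Answer: 24 59 2 11 26 9 3 5

Derivation:
After 1 (insert_before(89)): list=[89, 8, 2, 9, 3, 5] cursor@8
After 2 (delete_current): list=[89, 2, 9, 3, 5] cursor@2
After 3 (insert_after(26)): list=[89, 2, 26, 9, 3, 5] cursor@2
After 4 (insert_after(11)): list=[89, 2, 11, 26, 9, 3, 5] cursor@2
After 5 (prev): list=[89, 2, 11, 26, 9, 3, 5] cursor@89
After 6 (insert_before(24)): list=[24, 89, 2, 11, 26, 9, 3, 5] cursor@89
After 7 (insert_before(59)): list=[24, 59, 89, 2, 11, 26, 9, 3, 5] cursor@89
After 8 (delete_current): list=[24, 59, 2, 11, 26, 9, 3, 5] cursor@2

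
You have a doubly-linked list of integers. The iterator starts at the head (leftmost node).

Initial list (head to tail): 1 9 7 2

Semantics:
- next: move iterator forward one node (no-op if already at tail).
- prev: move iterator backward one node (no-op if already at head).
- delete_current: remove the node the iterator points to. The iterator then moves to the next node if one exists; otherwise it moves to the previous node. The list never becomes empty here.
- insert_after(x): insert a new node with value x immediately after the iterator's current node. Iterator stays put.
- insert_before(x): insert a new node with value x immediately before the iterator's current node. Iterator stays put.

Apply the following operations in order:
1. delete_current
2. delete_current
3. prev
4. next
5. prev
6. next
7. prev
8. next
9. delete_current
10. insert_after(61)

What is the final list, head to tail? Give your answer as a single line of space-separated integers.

After 1 (delete_current): list=[9, 7, 2] cursor@9
After 2 (delete_current): list=[7, 2] cursor@7
After 3 (prev): list=[7, 2] cursor@7
After 4 (next): list=[7, 2] cursor@2
After 5 (prev): list=[7, 2] cursor@7
After 6 (next): list=[7, 2] cursor@2
After 7 (prev): list=[7, 2] cursor@7
After 8 (next): list=[7, 2] cursor@2
After 9 (delete_current): list=[7] cursor@7
After 10 (insert_after(61)): list=[7, 61] cursor@7

Answer: 7 61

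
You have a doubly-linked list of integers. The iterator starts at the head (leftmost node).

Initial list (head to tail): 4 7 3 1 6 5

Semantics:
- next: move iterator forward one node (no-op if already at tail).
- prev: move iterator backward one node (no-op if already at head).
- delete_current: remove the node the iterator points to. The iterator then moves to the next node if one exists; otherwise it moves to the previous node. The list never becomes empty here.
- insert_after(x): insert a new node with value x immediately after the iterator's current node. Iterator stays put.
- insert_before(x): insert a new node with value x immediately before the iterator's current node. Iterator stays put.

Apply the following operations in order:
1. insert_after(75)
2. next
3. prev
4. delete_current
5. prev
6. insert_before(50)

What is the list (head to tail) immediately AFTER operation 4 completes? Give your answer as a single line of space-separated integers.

After 1 (insert_after(75)): list=[4, 75, 7, 3, 1, 6, 5] cursor@4
After 2 (next): list=[4, 75, 7, 3, 1, 6, 5] cursor@75
After 3 (prev): list=[4, 75, 7, 3, 1, 6, 5] cursor@4
After 4 (delete_current): list=[75, 7, 3, 1, 6, 5] cursor@75

Answer: 75 7 3 1 6 5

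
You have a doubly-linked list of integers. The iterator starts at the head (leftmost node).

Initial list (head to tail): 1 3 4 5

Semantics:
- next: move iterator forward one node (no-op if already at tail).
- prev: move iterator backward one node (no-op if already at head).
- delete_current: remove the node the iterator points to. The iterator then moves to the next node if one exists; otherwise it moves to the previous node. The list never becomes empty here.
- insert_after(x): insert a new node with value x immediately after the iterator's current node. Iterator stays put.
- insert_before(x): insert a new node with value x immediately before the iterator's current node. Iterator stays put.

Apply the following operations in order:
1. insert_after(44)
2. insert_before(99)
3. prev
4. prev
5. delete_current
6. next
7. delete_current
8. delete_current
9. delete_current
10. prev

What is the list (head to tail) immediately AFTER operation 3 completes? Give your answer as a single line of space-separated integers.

After 1 (insert_after(44)): list=[1, 44, 3, 4, 5] cursor@1
After 2 (insert_before(99)): list=[99, 1, 44, 3, 4, 5] cursor@1
After 3 (prev): list=[99, 1, 44, 3, 4, 5] cursor@99

Answer: 99 1 44 3 4 5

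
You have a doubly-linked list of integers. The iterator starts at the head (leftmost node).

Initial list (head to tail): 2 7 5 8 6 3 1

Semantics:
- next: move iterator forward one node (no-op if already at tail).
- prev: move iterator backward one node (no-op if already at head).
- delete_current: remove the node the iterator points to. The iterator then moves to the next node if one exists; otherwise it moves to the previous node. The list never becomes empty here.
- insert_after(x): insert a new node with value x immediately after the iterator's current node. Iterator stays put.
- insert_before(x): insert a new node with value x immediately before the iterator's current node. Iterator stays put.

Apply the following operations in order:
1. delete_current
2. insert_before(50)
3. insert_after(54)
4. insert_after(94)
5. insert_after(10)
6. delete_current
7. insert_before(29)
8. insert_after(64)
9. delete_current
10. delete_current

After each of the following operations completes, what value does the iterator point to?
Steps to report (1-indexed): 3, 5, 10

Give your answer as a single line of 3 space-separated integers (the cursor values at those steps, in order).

After 1 (delete_current): list=[7, 5, 8, 6, 3, 1] cursor@7
After 2 (insert_before(50)): list=[50, 7, 5, 8, 6, 3, 1] cursor@7
After 3 (insert_after(54)): list=[50, 7, 54, 5, 8, 6, 3, 1] cursor@7
After 4 (insert_after(94)): list=[50, 7, 94, 54, 5, 8, 6, 3, 1] cursor@7
After 5 (insert_after(10)): list=[50, 7, 10, 94, 54, 5, 8, 6, 3, 1] cursor@7
After 6 (delete_current): list=[50, 10, 94, 54, 5, 8, 6, 3, 1] cursor@10
After 7 (insert_before(29)): list=[50, 29, 10, 94, 54, 5, 8, 6, 3, 1] cursor@10
After 8 (insert_after(64)): list=[50, 29, 10, 64, 94, 54, 5, 8, 6, 3, 1] cursor@10
After 9 (delete_current): list=[50, 29, 64, 94, 54, 5, 8, 6, 3, 1] cursor@64
After 10 (delete_current): list=[50, 29, 94, 54, 5, 8, 6, 3, 1] cursor@94

Answer: 7 7 94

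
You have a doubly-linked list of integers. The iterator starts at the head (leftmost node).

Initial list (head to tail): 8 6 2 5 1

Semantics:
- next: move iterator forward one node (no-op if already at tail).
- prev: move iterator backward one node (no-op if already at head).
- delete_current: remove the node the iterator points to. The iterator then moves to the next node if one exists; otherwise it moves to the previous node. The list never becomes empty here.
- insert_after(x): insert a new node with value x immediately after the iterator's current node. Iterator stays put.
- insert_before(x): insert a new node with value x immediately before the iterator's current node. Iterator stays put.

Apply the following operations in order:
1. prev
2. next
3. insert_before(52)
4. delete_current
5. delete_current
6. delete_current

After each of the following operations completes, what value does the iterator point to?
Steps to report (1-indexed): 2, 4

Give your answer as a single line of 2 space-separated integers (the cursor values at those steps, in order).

Answer: 6 2

Derivation:
After 1 (prev): list=[8, 6, 2, 5, 1] cursor@8
After 2 (next): list=[8, 6, 2, 5, 1] cursor@6
After 3 (insert_before(52)): list=[8, 52, 6, 2, 5, 1] cursor@6
After 4 (delete_current): list=[8, 52, 2, 5, 1] cursor@2
After 5 (delete_current): list=[8, 52, 5, 1] cursor@5
After 6 (delete_current): list=[8, 52, 1] cursor@1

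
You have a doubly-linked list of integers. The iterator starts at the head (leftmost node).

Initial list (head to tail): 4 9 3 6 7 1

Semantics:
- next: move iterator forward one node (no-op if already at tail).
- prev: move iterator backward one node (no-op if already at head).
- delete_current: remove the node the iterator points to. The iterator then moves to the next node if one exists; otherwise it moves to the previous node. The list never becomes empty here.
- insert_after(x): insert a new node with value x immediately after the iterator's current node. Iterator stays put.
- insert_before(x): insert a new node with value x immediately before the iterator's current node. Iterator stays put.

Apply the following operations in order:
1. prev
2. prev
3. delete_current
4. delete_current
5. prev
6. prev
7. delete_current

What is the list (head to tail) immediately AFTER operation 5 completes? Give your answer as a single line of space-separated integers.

After 1 (prev): list=[4, 9, 3, 6, 7, 1] cursor@4
After 2 (prev): list=[4, 9, 3, 6, 7, 1] cursor@4
After 3 (delete_current): list=[9, 3, 6, 7, 1] cursor@9
After 4 (delete_current): list=[3, 6, 7, 1] cursor@3
After 5 (prev): list=[3, 6, 7, 1] cursor@3

Answer: 3 6 7 1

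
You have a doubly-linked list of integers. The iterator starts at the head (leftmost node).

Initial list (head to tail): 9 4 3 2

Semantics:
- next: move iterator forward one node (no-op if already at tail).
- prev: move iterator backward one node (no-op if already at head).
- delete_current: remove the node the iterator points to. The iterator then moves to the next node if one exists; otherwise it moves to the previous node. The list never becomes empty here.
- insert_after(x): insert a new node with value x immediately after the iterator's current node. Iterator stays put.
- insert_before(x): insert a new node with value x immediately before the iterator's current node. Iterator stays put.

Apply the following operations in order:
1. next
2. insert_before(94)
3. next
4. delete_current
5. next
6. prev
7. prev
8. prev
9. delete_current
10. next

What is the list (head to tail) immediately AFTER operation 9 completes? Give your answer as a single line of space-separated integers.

After 1 (next): list=[9, 4, 3, 2] cursor@4
After 2 (insert_before(94)): list=[9, 94, 4, 3, 2] cursor@4
After 3 (next): list=[9, 94, 4, 3, 2] cursor@3
After 4 (delete_current): list=[9, 94, 4, 2] cursor@2
After 5 (next): list=[9, 94, 4, 2] cursor@2
After 6 (prev): list=[9, 94, 4, 2] cursor@4
After 7 (prev): list=[9, 94, 4, 2] cursor@94
After 8 (prev): list=[9, 94, 4, 2] cursor@9
After 9 (delete_current): list=[94, 4, 2] cursor@94

Answer: 94 4 2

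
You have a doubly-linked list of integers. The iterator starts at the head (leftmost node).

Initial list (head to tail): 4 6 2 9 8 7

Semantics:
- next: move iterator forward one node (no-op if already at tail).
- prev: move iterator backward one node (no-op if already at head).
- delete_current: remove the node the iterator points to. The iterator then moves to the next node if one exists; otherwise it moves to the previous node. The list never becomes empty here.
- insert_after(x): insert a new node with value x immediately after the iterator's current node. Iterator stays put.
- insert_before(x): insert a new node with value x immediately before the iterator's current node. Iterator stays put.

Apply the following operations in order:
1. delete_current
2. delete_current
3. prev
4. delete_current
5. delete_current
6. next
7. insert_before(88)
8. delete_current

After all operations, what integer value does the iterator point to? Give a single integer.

After 1 (delete_current): list=[6, 2, 9, 8, 7] cursor@6
After 2 (delete_current): list=[2, 9, 8, 7] cursor@2
After 3 (prev): list=[2, 9, 8, 7] cursor@2
After 4 (delete_current): list=[9, 8, 7] cursor@9
After 5 (delete_current): list=[8, 7] cursor@8
After 6 (next): list=[8, 7] cursor@7
After 7 (insert_before(88)): list=[8, 88, 7] cursor@7
After 8 (delete_current): list=[8, 88] cursor@88

Answer: 88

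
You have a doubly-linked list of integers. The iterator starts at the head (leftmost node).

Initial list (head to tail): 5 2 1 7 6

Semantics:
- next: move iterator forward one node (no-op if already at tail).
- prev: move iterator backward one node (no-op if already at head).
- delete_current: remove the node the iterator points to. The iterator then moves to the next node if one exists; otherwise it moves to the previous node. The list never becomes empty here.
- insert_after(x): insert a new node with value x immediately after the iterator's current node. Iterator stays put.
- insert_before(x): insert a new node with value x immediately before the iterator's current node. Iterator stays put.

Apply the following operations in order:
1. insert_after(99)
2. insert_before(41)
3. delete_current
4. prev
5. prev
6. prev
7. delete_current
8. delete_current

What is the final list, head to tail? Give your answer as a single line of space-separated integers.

Answer: 2 1 7 6

Derivation:
After 1 (insert_after(99)): list=[5, 99, 2, 1, 7, 6] cursor@5
After 2 (insert_before(41)): list=[41, 5, 99, 2, 1, 7, 6] cursor@5
After 3 (delete_current): list=[41, 99, 2, 1, 7, 6] cursor@99
After 4 (prev): list=[41, 99, 2, 1, 7, 6] cursor@41
After 5 (prev): list=[41, 99, 2, 1, 7, 6] cursor@41
After 6 (prev): list=[41, 99, 2, 1, 7, 6] cursor@41
After 7 (delete_current): list=[99, 2, 1, 7, 6] cursor@99
After 8 (delete_current): list=[2, 1, 7, 6] cursor@2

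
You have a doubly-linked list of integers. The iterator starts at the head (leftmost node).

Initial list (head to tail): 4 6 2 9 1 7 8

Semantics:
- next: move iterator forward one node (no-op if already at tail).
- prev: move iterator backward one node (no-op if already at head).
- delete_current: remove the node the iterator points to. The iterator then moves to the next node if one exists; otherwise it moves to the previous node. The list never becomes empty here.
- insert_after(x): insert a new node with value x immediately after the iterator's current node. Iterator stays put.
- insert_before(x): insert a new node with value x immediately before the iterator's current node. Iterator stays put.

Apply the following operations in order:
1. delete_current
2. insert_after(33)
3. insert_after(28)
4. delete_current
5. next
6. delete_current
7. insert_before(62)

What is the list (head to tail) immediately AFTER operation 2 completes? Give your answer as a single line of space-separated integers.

Answer: 6 33 2 9 1 7 8

Derivation:
After 1 (delete_current): list=[6, 2, 9, 1, 7, 8] cursor@6
After 2 (insert_after(33)): list=[6, 33, 2, 9, 1, 7, 8] cursor@6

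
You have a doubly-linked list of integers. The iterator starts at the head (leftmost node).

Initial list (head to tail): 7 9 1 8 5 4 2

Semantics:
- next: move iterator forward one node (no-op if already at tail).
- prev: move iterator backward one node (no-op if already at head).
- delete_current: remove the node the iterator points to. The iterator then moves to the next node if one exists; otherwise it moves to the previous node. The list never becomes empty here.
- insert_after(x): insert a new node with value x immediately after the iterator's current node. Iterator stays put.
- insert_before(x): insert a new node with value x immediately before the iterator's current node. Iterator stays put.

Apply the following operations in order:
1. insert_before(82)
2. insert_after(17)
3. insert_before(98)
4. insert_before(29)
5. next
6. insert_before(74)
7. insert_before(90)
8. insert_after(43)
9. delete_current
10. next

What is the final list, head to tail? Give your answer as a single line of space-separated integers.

After 1 (insert_before(82)): list=[82, 7, 9, 1, 8, 5, 4, 2] cursor@7
After 2 (insert_after(17)): list=[82, 7, 17, 9, 1, 8, 5, 4, 2] cursor@7
After 3 (insert_before(98)): list=[82, 98, 7, 17, 9, 1, 8, 5, 4, 2] cursor@7
After 4 (insert_before(29)): list=[82, 98, 29, 7, 17, 9, 1, 8, 5, 4, 2] cursor@7
After 5 (next): list=[82, 98, 29, 7, 17, 9, 1, 8, 5, 4, 2] cursor@17
After 6 (insert_before(74)): list=[82, 98, 29, 7, 74, 17, 9, 1, 8, 5, 4, 2] cursor@17
After 7 (insert_before(90)): list=[82, 98, 29, 7, 74, 90, 17, 9, 1, 8, 5, 4, 2] cursor@17
After 8 (insert_after(43)): list=[82, 98, 29, 7, 74, 90, 17, 43, 9, 1, 8, 5, 4, 2] cursor@17
After 9 (delete_current): list=[82, 98, 29, 7, 74, 90, 43, 9, 1, 8, 5, 4, 2] cursor@43
After 10 (next): list=[82, 98, 29, 7, 74, 90, 43, 9, 1, 8, 5, 4, 2] cursor@9

Answer: 82 98 29 7 74 90 43 9 1 8 5 4 2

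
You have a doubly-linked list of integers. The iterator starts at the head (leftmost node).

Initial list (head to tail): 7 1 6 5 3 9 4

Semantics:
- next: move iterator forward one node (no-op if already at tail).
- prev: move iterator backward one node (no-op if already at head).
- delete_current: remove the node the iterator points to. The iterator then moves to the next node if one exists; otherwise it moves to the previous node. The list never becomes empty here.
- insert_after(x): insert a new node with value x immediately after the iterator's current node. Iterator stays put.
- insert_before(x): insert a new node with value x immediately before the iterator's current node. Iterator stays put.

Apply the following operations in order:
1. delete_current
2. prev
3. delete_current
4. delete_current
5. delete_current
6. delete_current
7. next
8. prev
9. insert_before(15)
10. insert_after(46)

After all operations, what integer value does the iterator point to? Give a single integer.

Answer: 9

Derivation:
After 1 (delete_current): list=[1, 6, 5, 3, 9, 4] cursor@1
After 2 (prev): list=[1, 6, 5, 3, 9, 4] cursor@1
After 3 (delete_current): list=[6, 5, 3, 9, 4] cursor@6
After 4 (delete_current): list=[5, 3, 9, 4] cursor@5
After 5 (delete_current): list=[3, 9, 4] cursor@3
After 6 (delete_current): list=[9, 4] cursor@9
After 7 (next): list=[9, 4] cursor@4
After 8 (prev): list=[9, 4] cursor@9
After 9 (insert_before(15)): list=[15, 9, 4] cursor@9
After 10 (insert_after(46)): list=[15, 9, 46, 4] cursor@9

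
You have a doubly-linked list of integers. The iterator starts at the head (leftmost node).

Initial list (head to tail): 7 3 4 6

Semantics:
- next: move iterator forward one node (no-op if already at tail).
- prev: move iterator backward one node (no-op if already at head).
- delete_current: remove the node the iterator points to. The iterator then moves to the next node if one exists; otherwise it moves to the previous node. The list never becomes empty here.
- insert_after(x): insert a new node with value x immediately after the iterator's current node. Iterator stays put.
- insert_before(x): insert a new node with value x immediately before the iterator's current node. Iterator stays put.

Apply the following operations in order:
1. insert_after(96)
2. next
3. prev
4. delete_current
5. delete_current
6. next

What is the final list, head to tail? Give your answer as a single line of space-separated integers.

After 1 (insert_after(96)): list=[7, 96, 3, 4, 6] cursor@7
After 2 (next): list=[7, 96, 3, 4, 6] cursor@96
After 3 (prev): list=[7, 96, 3, 4, 6] cursor@7
After 4 (delete_current): list=[96, 3, 4, 6] cursor@96
After 5 (delete_current): list=[3, 4, 6] cursor@3
After 6 (next): list=[3, 4, 6] cursor@4

Answer: 3 4 6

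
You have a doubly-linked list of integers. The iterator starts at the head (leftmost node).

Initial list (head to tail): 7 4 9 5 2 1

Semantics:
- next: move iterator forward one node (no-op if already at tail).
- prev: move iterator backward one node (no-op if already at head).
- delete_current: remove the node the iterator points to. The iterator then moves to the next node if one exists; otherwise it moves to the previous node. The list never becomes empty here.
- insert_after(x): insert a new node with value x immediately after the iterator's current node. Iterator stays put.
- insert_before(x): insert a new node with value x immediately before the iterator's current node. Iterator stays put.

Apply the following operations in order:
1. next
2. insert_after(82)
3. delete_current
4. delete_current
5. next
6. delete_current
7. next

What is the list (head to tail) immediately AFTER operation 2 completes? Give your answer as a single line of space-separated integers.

Answer: 7 4 82 9 5 2 1

Derivation:
After 1 (next): list=[7, 4, 9, 5, 2, 1] cursor@4
After 2 (insert_after(82)): list=[7, 4, 82, 9, 5, 2, 1] cursor@4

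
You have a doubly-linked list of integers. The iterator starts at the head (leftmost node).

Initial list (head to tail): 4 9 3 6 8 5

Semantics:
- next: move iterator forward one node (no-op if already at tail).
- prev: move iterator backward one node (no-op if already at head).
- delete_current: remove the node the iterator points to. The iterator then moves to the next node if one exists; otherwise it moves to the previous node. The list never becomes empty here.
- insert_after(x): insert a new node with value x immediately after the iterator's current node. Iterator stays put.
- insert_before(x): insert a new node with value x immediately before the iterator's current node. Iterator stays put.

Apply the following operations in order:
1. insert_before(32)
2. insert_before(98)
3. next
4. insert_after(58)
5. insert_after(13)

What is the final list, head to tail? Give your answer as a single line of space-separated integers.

Answer: 32 98 4 9 13 58 3 6 8 5

Derivation:
After 1 (insert_before(32)): list=[32, 4, 9, 3, 6, 8, 5] cursor@4
After 2 (insert_before(98)): list=[32, 98, 4, 9, 3, 6, 8, 5] cursor@4
After 3 (next): list=[32, 98, 4, 9, 3, 6, 8, 5] cursor@9
After 4 (insert_after(58)): list=[32, 98, 4, 9, 58, 3, 6, 8, 5] cursor@9
After 5 (insert_after(13)): list=[32, 98, 4, 9, 13, 58, 3, 6, 8, 5] cursor@9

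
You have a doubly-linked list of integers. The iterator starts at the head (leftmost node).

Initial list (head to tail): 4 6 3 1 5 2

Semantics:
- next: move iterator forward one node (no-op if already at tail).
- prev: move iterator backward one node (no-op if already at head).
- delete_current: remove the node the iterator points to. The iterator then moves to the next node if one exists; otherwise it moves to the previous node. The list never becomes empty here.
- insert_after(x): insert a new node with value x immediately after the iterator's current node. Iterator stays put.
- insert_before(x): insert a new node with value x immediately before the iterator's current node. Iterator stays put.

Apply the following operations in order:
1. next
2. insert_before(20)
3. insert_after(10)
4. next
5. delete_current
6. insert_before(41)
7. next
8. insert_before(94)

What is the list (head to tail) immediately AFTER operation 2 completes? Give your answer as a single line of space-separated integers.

Answer: 4 20 6 3 1 5 2

Derivation:
After 1 (next): list=[4, 6, 3, 1, 5, 2] cursor@6
After 2 (insert_before(20)): list=[4, 20, 6, 3, 1, 5, 2] cursor@6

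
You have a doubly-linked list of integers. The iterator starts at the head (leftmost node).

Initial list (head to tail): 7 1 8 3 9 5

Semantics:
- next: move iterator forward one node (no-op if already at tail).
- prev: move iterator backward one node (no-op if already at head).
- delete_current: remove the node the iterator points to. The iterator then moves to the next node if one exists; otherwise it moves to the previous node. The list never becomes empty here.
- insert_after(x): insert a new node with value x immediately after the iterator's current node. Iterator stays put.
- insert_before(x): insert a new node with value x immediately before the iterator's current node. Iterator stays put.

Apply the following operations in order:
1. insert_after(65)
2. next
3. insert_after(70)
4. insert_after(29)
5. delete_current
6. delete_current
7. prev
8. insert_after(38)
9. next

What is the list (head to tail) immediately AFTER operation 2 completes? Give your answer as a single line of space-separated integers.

After 1 (insert_after(65)): list=[7, 65, 1, 8, 3, 9, 5] cursor@7
After 2 (next): list=[7, 65, 1, 8, 3, 9, 5] cursor@65

Answer: 7 65 1 8 3 9 5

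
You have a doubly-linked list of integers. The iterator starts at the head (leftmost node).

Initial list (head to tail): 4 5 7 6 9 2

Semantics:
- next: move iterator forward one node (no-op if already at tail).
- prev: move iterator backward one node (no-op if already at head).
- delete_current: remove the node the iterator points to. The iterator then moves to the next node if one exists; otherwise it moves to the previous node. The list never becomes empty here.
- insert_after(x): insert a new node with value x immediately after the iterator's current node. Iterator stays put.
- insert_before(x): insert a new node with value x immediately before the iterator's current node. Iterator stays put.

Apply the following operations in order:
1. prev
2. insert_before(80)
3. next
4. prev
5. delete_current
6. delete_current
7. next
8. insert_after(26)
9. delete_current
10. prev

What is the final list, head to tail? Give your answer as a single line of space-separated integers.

Answer: 80 7 26 9 2

Derivation:
After 1 (prev): list=[4, 5, 7, 6, 9, 2] cursor@4
After 2 (insert_before(80)): list=[80, 4, 5, 7, 6, 9, 2] cursor@4
After 3 (next): list=[80, 4, 5, 7, 6, 9, 2] cursor@5
After 4 (prev): list=[80, 4, 5, 7, 6, 9, 2] cursor@4
After 5 (delete_current): list=[80, 5, 7, 6, 9, 2] cursor@5
After 6 (delete_current): list=[80, 7, 6, 9, 2] cursor@7
After 7 (next): list=[80, 7, 6, 9, 2] cursor@6
After 8 (insert_after(26)): list=[80, 7, 6, 26, 9, 2] cursor@6
After 9 (delete_current): list=[80, 7, 26, 9, 2] cursor@26
After 10 (prev): list=[80, 7, 26, 9, 2] cursor@7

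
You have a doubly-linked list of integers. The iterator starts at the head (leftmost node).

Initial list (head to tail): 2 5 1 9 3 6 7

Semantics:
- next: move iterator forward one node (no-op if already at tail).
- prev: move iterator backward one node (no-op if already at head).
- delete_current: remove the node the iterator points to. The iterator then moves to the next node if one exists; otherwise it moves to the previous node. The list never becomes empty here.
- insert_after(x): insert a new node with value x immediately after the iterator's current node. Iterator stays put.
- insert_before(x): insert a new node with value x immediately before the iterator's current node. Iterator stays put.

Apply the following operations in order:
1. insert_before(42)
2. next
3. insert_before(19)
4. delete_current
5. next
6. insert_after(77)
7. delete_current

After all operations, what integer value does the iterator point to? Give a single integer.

Answer: 77

Derivation:
After 1 (insert_before(42)): list=[42, 2, 5, 1, 9, 3, 6, 7] cursor@2
After 2 (next): list=[42, 2, 5, 1, 9, 3, 6, 7] cursor@5
After 3 (insert_before(19)): list=[42, 2, 19, 5, 1, 9, 3, 6, 7] cursor@5
After 4 (delete_current): list=[42, 2, 19, 1, 9, 3, 6, 7] cursor@1
After 5 (next): list=[42, 2, 19, 1, 9, 3, 6, 7] cursor@9
After 6 (insert_after(77)): list=[42, 2, 19, 1, 9, 77, 3, 6, 7] cursor@9
After 7 (delete_current): list=[42, 2, 19, 1, 77, 3, 6, 7] cursor@77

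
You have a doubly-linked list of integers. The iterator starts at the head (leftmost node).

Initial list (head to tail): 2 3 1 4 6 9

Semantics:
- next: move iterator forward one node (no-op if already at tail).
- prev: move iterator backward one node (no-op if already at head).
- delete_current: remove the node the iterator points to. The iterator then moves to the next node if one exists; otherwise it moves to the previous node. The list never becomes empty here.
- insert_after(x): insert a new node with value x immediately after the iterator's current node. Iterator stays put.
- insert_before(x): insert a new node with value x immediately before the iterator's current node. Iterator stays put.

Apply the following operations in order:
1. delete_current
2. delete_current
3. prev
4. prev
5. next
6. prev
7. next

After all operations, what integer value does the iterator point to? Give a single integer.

After 1 (delete_current): list=[3, 1, 4, 6, 9] cursor@3
After 2 (delete_current): list=[1, 4, 6, 9] cursor@1
After 3 (prev): list=[1, 4, 6, 9] cursor@1
After 4 (prev): list=[1, 4, 6, 9] cursor@1
After 5 (next): list=[1, 4, 6, 9] cursor@4
After 6 (prev): list=[1, 4, 6, 9] cursor@1
After 7 (next): list=[1, 4, 6, 9] cursor@4

Answer: 4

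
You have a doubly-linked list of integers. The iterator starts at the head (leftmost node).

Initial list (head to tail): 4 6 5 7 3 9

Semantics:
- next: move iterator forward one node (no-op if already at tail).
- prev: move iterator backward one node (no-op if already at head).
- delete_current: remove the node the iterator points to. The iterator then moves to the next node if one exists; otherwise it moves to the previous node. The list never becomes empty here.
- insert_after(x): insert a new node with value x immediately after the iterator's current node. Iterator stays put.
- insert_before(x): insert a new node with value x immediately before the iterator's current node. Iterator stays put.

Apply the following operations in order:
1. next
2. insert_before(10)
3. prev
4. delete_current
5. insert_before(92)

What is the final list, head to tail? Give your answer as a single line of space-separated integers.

Answer: 4 92 6 5 7 3 9

Derivation:
After 1 (next): list=[4, 6, 5, 7, 3, 9] cursor@6
After 2 (insert_before(10)): list=[4, 10, 6, 5, 7, 3, 9] cursor@6
After 3 (prev): list=[4, 10, 6, 5, 7, 3, 9] cursor@10
After 4 (delete_current): list=[4, 6, 5, 7, 3, 9] cursor@6
After 5 (insert_before(92)): list=[4, 92, 6, 5, 7, 3, 9] cursor@6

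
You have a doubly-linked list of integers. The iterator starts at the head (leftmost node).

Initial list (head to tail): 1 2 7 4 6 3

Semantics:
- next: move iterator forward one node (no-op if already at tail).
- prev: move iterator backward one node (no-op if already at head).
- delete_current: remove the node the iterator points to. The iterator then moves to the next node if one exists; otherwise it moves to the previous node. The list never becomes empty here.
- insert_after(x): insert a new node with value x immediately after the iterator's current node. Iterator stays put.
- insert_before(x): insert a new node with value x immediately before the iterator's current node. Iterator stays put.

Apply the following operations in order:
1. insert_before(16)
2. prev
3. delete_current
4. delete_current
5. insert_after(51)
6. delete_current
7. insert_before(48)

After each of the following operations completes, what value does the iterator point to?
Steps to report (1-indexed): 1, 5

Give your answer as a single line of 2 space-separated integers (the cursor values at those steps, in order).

After 1 (insert_before(16)): list=[16, 1, 2, 7, 4, 6, 3] cursor@1
After 2 (prev): list=[16, 1, 2, 7, 4, 6, 3] cursor@16
After 3 (delete_current): list=[1, 2, 7, 4, 6, 3] cursor@1
After 4 (delete_current): list=[2, 7, 4, 6, 3] cursor@2
After 5 (insert_after(51)): list=[2, 51, 7, 4, 6, 3] cursor@2
After 6 (delete_current): list=[51, 7, 4, 6, 3] cursor@51
After 7 (insert_before(48)): list=[48, 51, 7, 4, 6, 3] cursor@51

Answer: 1 2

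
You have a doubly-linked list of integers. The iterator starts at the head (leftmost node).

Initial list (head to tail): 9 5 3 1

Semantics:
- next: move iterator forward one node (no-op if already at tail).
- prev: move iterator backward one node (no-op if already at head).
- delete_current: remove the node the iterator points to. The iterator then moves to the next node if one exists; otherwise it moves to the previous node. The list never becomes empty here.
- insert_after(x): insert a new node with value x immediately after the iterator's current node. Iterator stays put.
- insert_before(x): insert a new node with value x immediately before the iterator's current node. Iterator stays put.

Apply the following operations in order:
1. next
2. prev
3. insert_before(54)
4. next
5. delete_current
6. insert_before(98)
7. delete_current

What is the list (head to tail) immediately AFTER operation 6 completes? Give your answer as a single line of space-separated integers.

After 1 (next): list=[9, 5, 3, 1] cursor@5
After 2 (prev): list=[9, 5, 3, 1] cursor@9
After 3 (insert_before(54)): list=[54, 9, 5, 3, 1] cursor@9
After 4 (next): list=[54, 9, 5, 3, 1] cursor@5
After 5 (delete_current): list=[54, 9, 3, 1] cursor@3
After 6 (insert_before(98)): list=[54, 9, 98, 3, 1] cursor@3

Answer: 54 9 98 3 1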